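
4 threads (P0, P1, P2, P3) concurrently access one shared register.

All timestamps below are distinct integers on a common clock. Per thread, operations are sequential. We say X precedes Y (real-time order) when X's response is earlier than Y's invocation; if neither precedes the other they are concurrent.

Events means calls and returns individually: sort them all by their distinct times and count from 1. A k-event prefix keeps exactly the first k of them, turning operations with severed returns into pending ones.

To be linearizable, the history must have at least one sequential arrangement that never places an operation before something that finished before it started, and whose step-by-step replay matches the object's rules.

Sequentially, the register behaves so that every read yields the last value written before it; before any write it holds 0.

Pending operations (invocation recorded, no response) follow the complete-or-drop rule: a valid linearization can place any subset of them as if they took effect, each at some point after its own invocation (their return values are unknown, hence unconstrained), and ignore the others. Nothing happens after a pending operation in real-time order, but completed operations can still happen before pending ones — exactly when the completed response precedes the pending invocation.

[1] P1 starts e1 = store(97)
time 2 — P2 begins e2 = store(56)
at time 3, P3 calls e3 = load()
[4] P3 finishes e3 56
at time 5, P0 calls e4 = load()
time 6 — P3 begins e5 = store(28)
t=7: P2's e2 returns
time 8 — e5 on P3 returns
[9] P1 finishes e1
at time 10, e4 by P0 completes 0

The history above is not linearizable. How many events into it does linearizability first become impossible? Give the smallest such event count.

events 1..9 are linearizable, e.g. via e1, e2, e3, e4, e5:
1. e1 store(97), leaving value 97
2. e2 store(56), leaving value 56
3. e3 load() → 56, leaving value 56
4. e4 load() (pending, included), leaving value 56
5. e5 store(28), leaving value 28
adding event 10 (e4 responds at 10) leaves no legal real-time order
e.g. e1, e2, e3, e4, e5: illegal at step 4, since e4 load() → 0 cannot apply there
e.g. e1, e2, e3, e5, e4: illegal at step 5, since e4 load() → 0 cannot apply there

10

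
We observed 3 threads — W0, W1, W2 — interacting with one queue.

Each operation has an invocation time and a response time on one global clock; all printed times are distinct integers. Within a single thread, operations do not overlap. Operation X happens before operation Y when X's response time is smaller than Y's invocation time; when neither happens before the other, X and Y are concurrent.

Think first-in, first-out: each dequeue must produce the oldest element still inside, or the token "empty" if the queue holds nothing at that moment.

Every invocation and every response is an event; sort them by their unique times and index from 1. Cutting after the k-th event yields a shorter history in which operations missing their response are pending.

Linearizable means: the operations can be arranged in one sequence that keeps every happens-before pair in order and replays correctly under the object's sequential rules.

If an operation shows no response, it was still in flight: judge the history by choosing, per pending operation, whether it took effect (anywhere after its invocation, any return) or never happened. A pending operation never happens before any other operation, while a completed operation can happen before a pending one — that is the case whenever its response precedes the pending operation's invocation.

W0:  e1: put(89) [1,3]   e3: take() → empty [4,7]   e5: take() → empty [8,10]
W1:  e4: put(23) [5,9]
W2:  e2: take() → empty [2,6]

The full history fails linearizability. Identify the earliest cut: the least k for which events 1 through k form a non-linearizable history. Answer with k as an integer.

events 1..6 are linearizable, e.g. via e1, e3, e2:
1. e1 put(89), leaving queue <89>
2. e3 take() (pending, included), leaving queue <>
3. e2 take() → empty, leaving queue <>
event 7 — e3's response, time 7 — after it, nothing linearizes
completion choices over the 1 pending operation (e4) were checked; none helps
for example e1, e2, e3 (pending dropped) fails at step 2: e2 take() → empty is not legal there
for example e1, e3, e2 (pending dropped) fails at step 2: e3 take() → empty is not legal there

7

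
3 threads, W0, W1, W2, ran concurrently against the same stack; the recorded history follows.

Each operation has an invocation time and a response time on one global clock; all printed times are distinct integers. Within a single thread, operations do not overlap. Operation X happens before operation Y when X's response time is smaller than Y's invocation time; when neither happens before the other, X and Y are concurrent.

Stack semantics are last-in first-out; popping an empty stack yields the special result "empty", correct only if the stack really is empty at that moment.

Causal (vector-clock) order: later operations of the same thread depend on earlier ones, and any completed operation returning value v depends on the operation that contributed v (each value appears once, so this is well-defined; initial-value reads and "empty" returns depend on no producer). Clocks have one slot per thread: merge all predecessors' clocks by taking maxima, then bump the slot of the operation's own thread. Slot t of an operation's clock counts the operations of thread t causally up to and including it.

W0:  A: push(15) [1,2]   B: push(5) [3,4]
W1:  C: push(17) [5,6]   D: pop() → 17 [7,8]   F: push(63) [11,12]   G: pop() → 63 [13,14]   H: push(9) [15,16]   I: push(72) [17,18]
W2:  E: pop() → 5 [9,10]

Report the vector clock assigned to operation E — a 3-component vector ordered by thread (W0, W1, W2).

VC(C, invoked at 5): no causal predecessors; +1 on W1 → (0, 1, 0)
VC(A, invoked at 1): no causal predecessors; +1 on W0 → (1, 0, 0)
D (invocation 7): componentwise max over VC(C)=(0, 1, 0), +1 at W1, giving (0, 2, 0)
B (invocation 3): componentwise max over VC(A)=(1, 0, 0), +1 at W0, giving (2, 0, 0)
F (invocation 11): componentwise max over VC(D)=(0, 2, 0), +1 at W1, giving (0, 3, 0)
E (invocation 9): componentwise max over VC(B)=(2, 0, 0), +1 at W2, giving (2, 0, 1)
G (invocation 13): componentwise max over VC(F)=(0, 3, 0), +1 at W1, giving (0, 4, 0)
H (invocation 15): componentwise max over VC(G)=(0, 4, 0), +1 at W1, giving (0, 5, 0)
I (invocation 17): componentwise max over VC(H)=(0, 5, 0), +1 at W1, giving (0, 6, 0)
target: VC(E) = (2, 0, 1)

(2, 0, 1)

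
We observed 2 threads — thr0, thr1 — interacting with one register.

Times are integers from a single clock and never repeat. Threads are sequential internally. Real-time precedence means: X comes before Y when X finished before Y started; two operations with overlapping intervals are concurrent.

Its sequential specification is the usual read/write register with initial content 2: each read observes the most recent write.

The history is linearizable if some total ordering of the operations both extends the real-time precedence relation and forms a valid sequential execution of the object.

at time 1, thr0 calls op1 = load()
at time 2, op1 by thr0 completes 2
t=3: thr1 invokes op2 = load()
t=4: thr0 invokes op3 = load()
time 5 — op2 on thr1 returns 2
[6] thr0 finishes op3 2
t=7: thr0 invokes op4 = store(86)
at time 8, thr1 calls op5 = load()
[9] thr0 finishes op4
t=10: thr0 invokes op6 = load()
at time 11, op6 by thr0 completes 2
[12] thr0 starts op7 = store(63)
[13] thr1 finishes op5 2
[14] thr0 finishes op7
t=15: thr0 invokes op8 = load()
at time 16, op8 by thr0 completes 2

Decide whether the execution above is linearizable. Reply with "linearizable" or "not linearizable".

the violation lands at event 11, op6's response at time 11: events 1..10 linearize, events 1..11 do not
2 orders of the 5 completed register ops respect real time; none is legal
every completion of the 1 pending operation (op5) was checked; none linearizes
for example op1, op2, op3, op4, op6 (pending dropped) fails at step 5: op6 load() → 2 is not legal there
for example op1, op3, op2, op4, op6 (pending dropped) fails at step 5: op6 load() → 2 is not legal there

not linearizable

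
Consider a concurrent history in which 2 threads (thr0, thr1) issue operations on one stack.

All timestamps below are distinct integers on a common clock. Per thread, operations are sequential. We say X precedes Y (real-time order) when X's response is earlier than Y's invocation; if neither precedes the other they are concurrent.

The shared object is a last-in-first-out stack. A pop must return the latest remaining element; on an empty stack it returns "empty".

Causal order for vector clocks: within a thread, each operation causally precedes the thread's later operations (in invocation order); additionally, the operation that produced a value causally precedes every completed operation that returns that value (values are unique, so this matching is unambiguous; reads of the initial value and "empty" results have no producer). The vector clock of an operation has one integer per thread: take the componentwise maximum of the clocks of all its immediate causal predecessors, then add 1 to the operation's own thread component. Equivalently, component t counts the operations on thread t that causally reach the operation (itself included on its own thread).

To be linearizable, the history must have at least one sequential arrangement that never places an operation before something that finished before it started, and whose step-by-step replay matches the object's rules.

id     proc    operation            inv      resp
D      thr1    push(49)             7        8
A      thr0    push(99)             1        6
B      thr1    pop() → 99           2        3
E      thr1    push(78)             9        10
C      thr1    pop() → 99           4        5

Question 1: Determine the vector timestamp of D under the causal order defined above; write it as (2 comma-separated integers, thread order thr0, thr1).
(1, 3)

no predecessors for A (invoked 1): thr0 increments from zero → (1, 0)
invoked at 2, B merges VC(A)=(1, 0) and bumps thr1's slot → (1, 1)
invoked at 4, C merges VC(A)=(1, 0), VC(B)=(1, 1) and bumps thr1's slot → (1, 2)
invoked at 7, D merges VC(C)=(1, 2) and bumps thr1's slot → (1, 3)
invoked at 9, E merges VC(D)=(1, 3) and bumps thr1's slot → (1, 4)
target: VC(D) = (1, 3)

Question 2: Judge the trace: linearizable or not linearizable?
not linearizable

already the first 5 events (up to C's response at time 5) admit no linearization; the first 4 still do
the completed operations (2 total) allow one real-time order; the stack replay rejects it
include/drop combinations of the 1 pending operation (A) were all tried; none helps
for example B, C (pending dropped) fails at step 1: B pop() → 99 is not legal there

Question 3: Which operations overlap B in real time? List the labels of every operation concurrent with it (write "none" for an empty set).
A

B runs from 2 to 3; window-overlapping ops are concurrent
A [1,6]: concurrent
C [4,5]: after
D [7,8]: after
E [9,10]: after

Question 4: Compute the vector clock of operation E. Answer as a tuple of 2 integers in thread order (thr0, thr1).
(1, 4)

invoked at 1, A has no predecessors; its own thr0 bump gives (1, 0)
B, invoked 2, takes VC(A)=(1, 0) under max, adds 1 for thr1 → (1, 1)
C, invoked 4, takes VC(A)=(1, 0), VC(B)=(1, 1) under max, adds 1 for thr1 → (1, 2)
D, invoked 7, takes VC(C)=(1, 2) under max, adds 1 for thr1 → (1, 3)
E, invoked 9, takes VC(D)=(1, 3) under max, adds 1 for thr1 → (1, 4)
target: VC(E) = (1, 4)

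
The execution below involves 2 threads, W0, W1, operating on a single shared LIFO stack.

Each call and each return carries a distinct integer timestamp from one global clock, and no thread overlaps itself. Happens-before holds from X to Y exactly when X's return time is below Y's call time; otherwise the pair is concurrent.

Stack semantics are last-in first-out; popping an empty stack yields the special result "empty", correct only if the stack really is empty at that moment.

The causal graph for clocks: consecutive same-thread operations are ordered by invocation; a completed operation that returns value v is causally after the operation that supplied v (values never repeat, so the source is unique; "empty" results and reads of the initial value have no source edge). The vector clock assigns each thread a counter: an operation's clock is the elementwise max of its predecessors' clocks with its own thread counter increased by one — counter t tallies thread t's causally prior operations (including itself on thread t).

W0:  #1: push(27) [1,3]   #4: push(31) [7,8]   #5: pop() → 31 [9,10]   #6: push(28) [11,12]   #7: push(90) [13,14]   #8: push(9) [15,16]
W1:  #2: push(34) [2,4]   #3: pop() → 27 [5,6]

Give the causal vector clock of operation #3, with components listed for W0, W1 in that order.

(1, 2)

root op #2, invoked 2: fresh clock plus W1's own tick → (0, 1)
root op #1, invoked 1: fresh clock plus W0's own tick → (1, 0)
#4 (invocation 7): componentwise max over VC(#1)=(1, 0), +1 at W0, giving (2, 0)
#3 (invocation 5): componentwise max over VC(#1)=(1, 0), VC(#2)=(0, 1), +1 at W1, giving (1, 2)
#5 (invocation 9): componentwise max over VC(#4)=(2, 0), +1 at W0, giving (3, 0)
#6 (invocation 11): componentwise max over VC(#5)=(3, 0), +1 at W0, giving (4, 0)
#7 (invocation 13): componentwise max over VC(#6)=(4, 0), +1 at W0, giving (5, 0)
#8 (invocation 15): componentwise max over VC(#7)=(5, 0), +1 at W0, giving (6, 0)
target: VC(#3) = (1, 2)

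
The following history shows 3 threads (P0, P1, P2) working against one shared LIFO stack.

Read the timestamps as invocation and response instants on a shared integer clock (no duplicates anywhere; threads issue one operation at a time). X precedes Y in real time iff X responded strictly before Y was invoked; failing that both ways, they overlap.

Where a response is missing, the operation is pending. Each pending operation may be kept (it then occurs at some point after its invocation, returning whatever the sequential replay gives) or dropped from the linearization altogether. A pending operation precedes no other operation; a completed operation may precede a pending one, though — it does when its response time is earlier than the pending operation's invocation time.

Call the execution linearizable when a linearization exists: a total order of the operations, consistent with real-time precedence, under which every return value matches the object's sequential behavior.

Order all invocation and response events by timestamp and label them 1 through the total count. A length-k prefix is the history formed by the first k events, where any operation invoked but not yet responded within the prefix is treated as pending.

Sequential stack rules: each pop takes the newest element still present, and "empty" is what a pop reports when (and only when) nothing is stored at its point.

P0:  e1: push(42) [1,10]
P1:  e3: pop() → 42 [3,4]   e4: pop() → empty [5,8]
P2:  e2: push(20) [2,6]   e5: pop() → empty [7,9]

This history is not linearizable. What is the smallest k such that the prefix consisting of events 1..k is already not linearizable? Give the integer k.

events 1..8 are linearizable, e.g. via e1, e3, e2, e5, e4:
1. e1 push(42) (pending, included), leaving stack <42>
2. e3 pop() → 42, leaving stack <>
3. e2 push(20), leaving stack <20>
4. e5 pop() (pending, included), leaving stack <>
5. e4 pop() → empty, leaving stack <>
adding event 9 (e5 responds at 9) leaves no legal real-time order
completion choices over the 1 pending operation (e1) were checked; none helps
one such order, e2, e3, e4, e5 (pending dropped), breaks at step 2 where e3 pop() → 42 is illegal
one such order, e2, e3, e5, e4 (pending dropped), breaks at step 2 where e3 pop() → 42 is illegal

9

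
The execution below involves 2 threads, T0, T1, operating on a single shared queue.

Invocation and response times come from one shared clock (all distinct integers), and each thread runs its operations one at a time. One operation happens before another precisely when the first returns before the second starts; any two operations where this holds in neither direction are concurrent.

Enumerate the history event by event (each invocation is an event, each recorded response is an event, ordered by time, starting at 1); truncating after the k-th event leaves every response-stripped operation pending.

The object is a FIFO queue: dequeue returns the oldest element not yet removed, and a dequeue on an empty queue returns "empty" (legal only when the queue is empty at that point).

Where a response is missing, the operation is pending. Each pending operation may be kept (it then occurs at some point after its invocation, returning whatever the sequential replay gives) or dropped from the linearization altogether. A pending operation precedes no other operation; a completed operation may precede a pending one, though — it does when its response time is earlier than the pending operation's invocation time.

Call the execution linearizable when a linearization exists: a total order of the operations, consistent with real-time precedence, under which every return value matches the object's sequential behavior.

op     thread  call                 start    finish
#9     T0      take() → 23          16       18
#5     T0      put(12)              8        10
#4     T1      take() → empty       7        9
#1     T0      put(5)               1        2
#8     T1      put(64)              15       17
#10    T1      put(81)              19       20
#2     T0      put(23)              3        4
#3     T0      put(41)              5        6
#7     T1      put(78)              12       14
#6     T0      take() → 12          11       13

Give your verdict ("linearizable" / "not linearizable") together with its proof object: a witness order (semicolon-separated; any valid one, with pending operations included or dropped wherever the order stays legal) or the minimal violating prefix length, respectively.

not linearizable — minimal violating prefix: 9 events

prefix check: 1..8 passes, 1..9 fails once #4's time-9 response joins
the completed operations (4 total) allow one real-time order; the queue replay rejects it
no completion choice of the 1 pending operation (#5) rescues it — every subset was tried
take #1, #2, #3, #4 (pending dropped): step 4 already fails, because #4 take() → empty cannot occur there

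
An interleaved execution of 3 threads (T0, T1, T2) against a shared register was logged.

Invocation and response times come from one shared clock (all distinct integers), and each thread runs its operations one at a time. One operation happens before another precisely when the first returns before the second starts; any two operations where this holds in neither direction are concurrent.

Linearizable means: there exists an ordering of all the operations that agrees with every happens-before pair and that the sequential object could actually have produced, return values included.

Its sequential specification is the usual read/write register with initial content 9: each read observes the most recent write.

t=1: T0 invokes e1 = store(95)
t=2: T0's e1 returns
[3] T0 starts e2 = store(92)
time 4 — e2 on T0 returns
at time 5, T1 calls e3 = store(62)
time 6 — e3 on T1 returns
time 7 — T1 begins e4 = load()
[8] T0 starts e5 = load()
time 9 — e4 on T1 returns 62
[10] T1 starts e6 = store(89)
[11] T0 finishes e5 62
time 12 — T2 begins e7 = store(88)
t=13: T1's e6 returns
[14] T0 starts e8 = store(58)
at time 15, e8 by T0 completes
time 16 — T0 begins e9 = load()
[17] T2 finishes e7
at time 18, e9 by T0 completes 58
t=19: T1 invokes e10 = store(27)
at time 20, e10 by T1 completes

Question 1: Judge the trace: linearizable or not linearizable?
a witness: e1, e2, e3, e4, e5, e6, e7, e8, e9, e10
after step 1 (e1 store(95)): value 95
after step 2 (e2 store(92)): value 92
after step 3 (e3 store(62)): value 62
after step 4 (e4 load() → 62): value 62
after step 5 (e5 load() → 62): value 62
after step 6 (e6 store(89)): value 89
after step 7 (e7 store(88)): value 88
after step 8 (e8 store(58)): value 58
after step 9 (e9 load() → 58): value 58
after step 10 (e10 store(27)): value 27

linearizable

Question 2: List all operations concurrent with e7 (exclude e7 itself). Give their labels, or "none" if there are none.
e7 spans [12,17]; an op avoiding the whole window 12..17 is ordered, any other is concurrent
e1 [1,2]: before
e2 [3,4]: before
e3 [5,6]: before
e4 [7,9]: before
e5 [8,11]: before
e6 [10,13]: concurrent
e8 [14,15]: concurrent
e9 [16,18]: concurrent
e10 [19,20]: after

e6, e8, e9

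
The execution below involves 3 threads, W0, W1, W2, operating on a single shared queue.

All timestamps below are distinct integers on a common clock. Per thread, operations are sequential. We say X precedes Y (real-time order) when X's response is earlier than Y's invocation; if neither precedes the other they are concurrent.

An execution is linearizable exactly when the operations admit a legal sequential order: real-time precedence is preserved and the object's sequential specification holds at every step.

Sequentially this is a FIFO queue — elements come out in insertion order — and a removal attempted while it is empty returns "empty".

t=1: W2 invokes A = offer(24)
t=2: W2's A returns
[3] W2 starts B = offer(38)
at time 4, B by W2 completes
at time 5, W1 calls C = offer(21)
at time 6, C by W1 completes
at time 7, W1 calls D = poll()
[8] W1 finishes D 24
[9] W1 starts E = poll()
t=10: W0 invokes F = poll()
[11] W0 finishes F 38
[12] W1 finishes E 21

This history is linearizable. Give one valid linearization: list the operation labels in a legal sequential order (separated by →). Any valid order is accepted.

A → B → C → D → F → E

step 1: A offer(24) — queue <24>
step 2: B offer(38) — queue <24,38>
step 3: C offer(21) — queue <24,38,21>
step 4: D poll() → 24 — queue <38,21>
step 5: F poll() → 38 — queue <21>
step 6: E poll() → 21 — queue <>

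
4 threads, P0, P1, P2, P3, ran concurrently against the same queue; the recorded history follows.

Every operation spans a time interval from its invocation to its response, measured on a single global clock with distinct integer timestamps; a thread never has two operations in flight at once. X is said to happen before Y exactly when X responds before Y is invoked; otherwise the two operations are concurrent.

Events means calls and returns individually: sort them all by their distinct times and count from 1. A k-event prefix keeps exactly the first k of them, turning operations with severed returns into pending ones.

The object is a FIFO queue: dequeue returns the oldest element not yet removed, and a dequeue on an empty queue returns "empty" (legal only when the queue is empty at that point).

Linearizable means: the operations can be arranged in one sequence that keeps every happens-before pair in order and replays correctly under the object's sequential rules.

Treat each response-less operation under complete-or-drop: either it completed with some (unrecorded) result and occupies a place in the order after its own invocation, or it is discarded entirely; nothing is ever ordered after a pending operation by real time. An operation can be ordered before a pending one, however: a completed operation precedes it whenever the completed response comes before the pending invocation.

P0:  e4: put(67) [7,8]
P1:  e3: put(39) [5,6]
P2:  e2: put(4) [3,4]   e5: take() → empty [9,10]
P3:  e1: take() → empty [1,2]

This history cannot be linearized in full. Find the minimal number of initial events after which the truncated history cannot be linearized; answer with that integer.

events 1..9 are linearizable; a witness order is e1, e2, e3, e4:
1. e1 take() → empty, leaving queue <>
2. e2 put(4), leaving queue <4>
3. e3 put(39), leaving queue <4,39>
4. e4 put(67), leaving queue <4,39,67>
once event 10 joins (e5's response, time 10), exhaustive search finds no witness
one such order, e1, e2, e3, e4, e5, breaks at step 5 where e5 take() → empty is illegal

10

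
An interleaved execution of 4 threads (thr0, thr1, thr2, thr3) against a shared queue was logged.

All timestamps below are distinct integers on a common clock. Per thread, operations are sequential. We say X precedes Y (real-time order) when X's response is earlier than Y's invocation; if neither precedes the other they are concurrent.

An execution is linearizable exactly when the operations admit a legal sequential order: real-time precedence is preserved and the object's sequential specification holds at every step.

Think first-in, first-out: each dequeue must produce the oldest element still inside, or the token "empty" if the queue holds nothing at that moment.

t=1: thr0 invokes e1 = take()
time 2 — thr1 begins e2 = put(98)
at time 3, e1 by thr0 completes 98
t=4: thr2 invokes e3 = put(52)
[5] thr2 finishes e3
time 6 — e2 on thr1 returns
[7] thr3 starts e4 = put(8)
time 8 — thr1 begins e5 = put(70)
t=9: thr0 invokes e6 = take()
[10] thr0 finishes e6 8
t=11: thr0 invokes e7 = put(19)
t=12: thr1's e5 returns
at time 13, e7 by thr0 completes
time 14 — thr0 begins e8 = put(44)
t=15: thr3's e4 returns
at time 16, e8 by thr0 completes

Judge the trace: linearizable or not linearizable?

already the first 10 events (up to e6's response at time 10) admit no linearization; the first 9 still do
the 4 completed operations admit 3 real-time orders; each fails the queue replay
no escape via the 2 pending operations (e4, e5): every completion choice fails
take e1, e2, e3, e6 (pending dropped): step 1 already fails, because e1 take() → 98 cannot occur there
take e1, e3, e2, e6 (pending dropped): step 1 already fails, because e1 take() → 98 cannot occur there

not linearizable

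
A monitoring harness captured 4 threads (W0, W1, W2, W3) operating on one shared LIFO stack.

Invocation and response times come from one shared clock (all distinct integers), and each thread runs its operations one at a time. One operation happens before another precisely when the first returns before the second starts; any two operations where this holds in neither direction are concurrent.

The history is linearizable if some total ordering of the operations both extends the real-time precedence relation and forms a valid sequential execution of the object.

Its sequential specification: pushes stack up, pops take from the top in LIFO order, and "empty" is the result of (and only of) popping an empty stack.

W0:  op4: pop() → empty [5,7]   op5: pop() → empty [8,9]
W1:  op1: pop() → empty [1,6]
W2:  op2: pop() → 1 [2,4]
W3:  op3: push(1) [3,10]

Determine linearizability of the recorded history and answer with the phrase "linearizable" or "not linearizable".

linearizable

a witness: op1, op3, op2, op4, op5
1. op1 pop() → empty, leaving stack <>
2. op3 push(1), leaving stack <1>
3. op2 pop() → 1, leaving stack <>
4. op4 pop() → empty, leaving stack <>
5. op5 pop() → empty, leaving stack <>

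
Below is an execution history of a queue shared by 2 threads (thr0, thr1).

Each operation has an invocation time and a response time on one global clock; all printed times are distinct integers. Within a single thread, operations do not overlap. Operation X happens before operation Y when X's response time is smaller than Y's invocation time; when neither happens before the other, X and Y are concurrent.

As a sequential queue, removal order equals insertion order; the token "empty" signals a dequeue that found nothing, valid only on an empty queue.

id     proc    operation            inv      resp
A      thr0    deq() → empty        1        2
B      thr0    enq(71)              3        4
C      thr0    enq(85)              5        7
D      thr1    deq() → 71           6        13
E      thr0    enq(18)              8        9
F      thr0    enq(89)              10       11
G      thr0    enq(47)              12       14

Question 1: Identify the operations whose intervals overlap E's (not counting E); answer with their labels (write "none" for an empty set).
E spans [8,9]; an op avoiding the whole window 8..9 is ordered, any other is concurrent
A [1,2]: before
B [3,4]: before
C [5,7]: before
D [6,13]: concurrent
F [10,11]: after
G [12,14]: after

D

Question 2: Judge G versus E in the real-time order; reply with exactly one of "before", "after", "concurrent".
G spans [12,14], E spans [8,9]
resp(E)=9 < inv(G)=12

after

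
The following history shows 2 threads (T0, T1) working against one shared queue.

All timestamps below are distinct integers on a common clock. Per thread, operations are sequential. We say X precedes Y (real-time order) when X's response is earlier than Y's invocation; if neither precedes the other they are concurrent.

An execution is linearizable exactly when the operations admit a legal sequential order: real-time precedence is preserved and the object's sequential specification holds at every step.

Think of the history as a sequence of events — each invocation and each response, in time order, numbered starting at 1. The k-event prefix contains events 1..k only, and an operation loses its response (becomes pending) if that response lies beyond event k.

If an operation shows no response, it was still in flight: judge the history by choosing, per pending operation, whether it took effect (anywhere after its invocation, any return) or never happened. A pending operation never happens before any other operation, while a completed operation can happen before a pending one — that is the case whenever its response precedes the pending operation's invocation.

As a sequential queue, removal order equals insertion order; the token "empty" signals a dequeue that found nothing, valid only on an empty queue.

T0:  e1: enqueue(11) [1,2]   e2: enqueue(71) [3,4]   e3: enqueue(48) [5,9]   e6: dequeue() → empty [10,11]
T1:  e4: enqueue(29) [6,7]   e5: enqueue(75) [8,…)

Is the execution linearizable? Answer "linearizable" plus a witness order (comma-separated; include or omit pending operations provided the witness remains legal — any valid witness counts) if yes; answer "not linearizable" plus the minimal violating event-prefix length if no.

not linearizable — minimal violating prefix: 11 events

cut after 10 events: linearizable; cut after 11 events (e6 responds, time 11): not linearizable
2 orders of the 5 completed queue ops respect real time; none is legal
including or dropping the 1 pending operation (e5) in any combination fails
sample order e1, e2, e3, e4, e6 (pending dropped) stalls at step 5 — e6 dequeue() → empty has no legal effect
sample order e1, e2, e4, e3, e6 (pending dropped) stalls at step 5 — e6 dequeue() → empty has no legal effect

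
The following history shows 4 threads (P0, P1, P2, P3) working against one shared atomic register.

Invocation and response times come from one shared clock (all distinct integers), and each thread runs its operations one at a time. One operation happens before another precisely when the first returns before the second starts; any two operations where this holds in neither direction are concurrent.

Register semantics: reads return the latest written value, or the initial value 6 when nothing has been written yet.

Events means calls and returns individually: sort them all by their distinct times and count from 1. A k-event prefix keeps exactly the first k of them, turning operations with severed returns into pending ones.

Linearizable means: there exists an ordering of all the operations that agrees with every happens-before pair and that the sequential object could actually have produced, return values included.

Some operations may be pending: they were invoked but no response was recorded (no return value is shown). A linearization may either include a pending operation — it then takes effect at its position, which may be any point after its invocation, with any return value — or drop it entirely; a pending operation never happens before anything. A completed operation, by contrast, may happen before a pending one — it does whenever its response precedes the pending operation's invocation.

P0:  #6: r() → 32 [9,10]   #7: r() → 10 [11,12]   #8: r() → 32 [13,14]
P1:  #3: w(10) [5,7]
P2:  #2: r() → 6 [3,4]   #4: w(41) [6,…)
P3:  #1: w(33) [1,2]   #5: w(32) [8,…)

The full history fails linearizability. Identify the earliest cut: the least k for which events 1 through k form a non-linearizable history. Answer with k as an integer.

a valid linearization of events 1..3 exists, for instance #1:
1. #1 w(33), leaving value 33
at event 4 (#2's time-4 response) nothing linearizes any more
sample order #1, #2 stalls at step 2 — #2 r() → 6 has no legal effect

4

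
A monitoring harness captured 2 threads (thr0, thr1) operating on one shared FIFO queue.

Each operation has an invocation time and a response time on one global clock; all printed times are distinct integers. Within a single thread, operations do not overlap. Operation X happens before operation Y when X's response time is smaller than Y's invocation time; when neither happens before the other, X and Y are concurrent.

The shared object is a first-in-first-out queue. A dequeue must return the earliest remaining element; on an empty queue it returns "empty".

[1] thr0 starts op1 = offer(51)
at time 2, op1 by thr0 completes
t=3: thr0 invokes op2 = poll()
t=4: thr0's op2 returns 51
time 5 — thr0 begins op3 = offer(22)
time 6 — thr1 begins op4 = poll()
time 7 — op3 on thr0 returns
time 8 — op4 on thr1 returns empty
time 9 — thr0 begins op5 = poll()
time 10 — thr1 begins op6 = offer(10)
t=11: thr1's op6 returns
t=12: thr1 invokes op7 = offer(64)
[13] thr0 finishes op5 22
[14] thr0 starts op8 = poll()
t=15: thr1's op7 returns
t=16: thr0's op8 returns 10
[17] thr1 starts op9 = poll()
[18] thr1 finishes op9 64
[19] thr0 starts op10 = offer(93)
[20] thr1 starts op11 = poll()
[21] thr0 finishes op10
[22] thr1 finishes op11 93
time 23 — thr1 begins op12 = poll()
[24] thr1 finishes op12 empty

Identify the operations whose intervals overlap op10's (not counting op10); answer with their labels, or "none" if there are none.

op10 spans [19,21]: anything still running between times 19 and 21 counts as concurrent
op1 [1,2]: before
op2 [3,4]: before
op3 [5,7]: before
op4 [6,8]: before
op5 [9,13]: before
op6 [10,11]: before
op7 [12,15]: before
op8 [14,16]: before
op9 [17,18]: before
op11 [20,22]: concurrent
op12 [23,24]: after

op11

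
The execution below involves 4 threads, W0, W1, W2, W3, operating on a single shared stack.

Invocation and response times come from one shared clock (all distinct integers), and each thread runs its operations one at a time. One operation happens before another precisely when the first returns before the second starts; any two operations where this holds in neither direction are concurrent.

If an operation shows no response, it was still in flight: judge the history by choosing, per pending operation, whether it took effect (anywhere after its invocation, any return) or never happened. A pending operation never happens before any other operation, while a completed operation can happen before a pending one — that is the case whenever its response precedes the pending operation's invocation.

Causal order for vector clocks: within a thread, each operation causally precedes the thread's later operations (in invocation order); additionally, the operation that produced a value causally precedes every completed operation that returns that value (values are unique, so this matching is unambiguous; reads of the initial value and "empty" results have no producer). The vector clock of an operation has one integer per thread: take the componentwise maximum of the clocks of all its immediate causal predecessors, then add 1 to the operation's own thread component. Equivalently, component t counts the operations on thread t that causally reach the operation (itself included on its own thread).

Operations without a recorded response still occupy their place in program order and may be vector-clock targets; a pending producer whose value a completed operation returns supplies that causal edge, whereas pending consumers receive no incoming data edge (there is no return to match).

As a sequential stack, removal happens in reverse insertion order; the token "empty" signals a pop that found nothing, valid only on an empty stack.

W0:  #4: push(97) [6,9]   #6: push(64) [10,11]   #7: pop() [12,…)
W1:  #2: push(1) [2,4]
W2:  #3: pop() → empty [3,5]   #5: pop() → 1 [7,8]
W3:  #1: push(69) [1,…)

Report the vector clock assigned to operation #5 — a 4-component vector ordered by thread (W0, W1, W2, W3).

#1 (invocation 1): nothing precedes it; W3's component alone gives (0, 0, 0, 1)
#3 (invocation 3): nothing precedes it; W2's component alone gives (0, 0, 1, 0)
#2 (invocation 2): nothing precedes it; W1's component alone gives (0, 1, 0, 0)
#4 (invocation 6): nothing precedes it; W0's component alone gives (1, 0, 0, 0)
invoked at 10, #6 merges VC(#4)=(1, 0, 0, 0) and bumps W0's slot → (2, 0, 0, 0)
invoked at 7, #5 merges VC(#2)=(0, 1, 0, 0), VC(#3)=(0, 0, 1, 0) and bumps W2's slot → (0, 1, 2, 0)
invoked at 12, #7 merges VC(#6)=(2, 0, 0, 0) and bumps W0's slot → (3, 0, 0, 0)
target: VC(#5) = (0, 1, 2, 0)

(0, 1, 2, 0)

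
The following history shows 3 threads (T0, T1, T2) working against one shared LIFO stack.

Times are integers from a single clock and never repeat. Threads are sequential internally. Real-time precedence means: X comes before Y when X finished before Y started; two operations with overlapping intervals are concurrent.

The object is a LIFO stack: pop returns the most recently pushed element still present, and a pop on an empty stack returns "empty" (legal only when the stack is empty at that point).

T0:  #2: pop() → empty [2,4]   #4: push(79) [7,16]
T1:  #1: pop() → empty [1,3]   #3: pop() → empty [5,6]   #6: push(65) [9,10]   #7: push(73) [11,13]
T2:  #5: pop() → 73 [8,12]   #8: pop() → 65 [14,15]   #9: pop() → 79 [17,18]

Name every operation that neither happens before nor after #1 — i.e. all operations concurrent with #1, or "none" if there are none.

#1 spans [1,3]; an op avoiding the whole window 1..3 is ordered, any other is concurrent
#2 [2,4]: concurrent
#3 [5,6]: after
#4 [7,16]: after
#5 [8,12]: after
#6 [9,10]: after
#7 [11,13]: after
#8 [14,15]: after
#9 [17,18]: after

#2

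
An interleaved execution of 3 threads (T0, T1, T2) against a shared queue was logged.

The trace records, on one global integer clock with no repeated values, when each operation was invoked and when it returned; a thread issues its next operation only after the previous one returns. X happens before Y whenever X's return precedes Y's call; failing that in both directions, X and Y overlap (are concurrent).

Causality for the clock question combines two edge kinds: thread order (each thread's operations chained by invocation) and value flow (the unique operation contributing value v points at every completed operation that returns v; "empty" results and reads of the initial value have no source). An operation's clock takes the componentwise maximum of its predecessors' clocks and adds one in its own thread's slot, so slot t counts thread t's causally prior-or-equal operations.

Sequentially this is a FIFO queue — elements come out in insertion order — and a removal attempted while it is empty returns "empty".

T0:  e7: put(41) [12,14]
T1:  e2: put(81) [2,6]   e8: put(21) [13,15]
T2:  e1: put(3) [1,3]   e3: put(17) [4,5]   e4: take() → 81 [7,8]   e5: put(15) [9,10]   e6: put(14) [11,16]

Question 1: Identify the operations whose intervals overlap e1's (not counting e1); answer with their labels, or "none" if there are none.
Answer: e2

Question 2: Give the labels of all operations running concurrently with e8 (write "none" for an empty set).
Answer: e6, e7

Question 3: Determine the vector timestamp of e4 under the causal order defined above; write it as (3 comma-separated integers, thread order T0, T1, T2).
Answer: (0, 1, 3)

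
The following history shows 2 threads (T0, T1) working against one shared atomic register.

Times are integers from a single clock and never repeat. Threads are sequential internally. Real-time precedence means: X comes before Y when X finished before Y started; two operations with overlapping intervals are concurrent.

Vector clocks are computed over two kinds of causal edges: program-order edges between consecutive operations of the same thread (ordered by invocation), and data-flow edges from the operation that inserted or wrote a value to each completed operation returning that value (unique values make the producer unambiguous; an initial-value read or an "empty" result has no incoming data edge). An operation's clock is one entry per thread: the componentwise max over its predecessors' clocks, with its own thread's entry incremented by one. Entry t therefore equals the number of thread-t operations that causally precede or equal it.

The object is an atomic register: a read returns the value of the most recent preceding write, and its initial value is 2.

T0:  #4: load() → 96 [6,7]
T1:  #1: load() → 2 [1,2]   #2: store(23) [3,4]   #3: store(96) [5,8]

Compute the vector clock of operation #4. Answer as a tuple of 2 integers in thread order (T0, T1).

no predecessors for #1 (invoked 1): T1 increments from zero → (0, 1)
#2 (invocation 3): componentwise max over VC(#1)=(0, 1), +1 at T1, giving (0, 2)
#3 (invocation 5): componentwise max over VC(#2)=(0, 2), +1 at T1, giving (0, 3)
#4 (invocation 6): componentwise max over VC(#3)=(0, 3), +1 at T0, giving (1, 3)
target: VC(#4) = (1, 3)

(1, 3)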